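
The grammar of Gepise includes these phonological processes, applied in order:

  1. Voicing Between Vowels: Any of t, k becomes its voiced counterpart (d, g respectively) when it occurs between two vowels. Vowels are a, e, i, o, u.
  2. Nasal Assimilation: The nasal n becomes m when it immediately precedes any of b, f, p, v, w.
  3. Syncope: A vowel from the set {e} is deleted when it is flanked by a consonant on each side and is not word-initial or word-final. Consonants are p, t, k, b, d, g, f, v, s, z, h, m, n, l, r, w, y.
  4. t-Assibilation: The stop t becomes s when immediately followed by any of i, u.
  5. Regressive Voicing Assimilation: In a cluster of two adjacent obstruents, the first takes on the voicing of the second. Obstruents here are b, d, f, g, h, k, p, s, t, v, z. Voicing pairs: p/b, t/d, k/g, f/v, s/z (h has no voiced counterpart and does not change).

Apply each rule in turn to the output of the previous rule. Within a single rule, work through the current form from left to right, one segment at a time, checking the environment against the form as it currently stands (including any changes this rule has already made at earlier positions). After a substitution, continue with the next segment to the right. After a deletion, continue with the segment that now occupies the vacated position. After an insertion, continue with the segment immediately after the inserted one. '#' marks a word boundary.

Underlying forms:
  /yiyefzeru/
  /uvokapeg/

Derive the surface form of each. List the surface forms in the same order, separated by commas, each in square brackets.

/yiyefzeru/:
  1 Voicing Between Vowels: no change — [yiyefzeru]
  2 Nasal Assimilation: no change — [yiyefzeru]
  3 Syncope: [yiyefzeru] → [yiyfzru]
  4 t-Assibilation: no change — [yiyfzru]
  5 Regressive Voicing Assimilation: [yiyfzru] → [yiyvzru]
/uvokapeg/:
  1 Voicing Between Vowels: [uvokapeg] → [uvogapeg]
  2 Nasal Assimilation: no change — [uvogapeg]
  3 Syncope: [uvogapeg] → [uvogapg]
  4 t-Assibilation: no change — [uvogapg]
  5 Regressive Voicing Assimilation: [uvogapg] → [uvogabg]

[yiyvzru], [uvogabg]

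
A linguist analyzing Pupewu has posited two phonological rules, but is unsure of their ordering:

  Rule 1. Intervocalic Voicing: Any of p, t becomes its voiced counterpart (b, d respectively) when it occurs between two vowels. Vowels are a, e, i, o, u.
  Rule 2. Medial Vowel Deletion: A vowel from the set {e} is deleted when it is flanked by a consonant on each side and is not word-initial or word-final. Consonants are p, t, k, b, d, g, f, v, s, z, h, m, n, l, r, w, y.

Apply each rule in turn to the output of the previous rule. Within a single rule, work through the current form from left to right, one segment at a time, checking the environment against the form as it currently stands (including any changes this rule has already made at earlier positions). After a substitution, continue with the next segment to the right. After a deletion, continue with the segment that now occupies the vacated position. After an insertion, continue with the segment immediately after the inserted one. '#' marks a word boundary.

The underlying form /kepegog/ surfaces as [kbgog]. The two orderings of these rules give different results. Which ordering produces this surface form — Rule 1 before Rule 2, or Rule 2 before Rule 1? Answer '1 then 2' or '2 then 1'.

1 then 2

Order 1 then 2:
  1 Intervocalic Voicing: [kepegog] → [kebegog]
  2 Medial Vowel Deletion: [kebegog] → [kbgog]
  result: [kbgog]
Order 2 then 1:
  2 Medial Vowel Deletion: [kepegog] → [kpgog]
  1 Intervocalic Voicing: no change — [kpgog]
  result: [kpgog]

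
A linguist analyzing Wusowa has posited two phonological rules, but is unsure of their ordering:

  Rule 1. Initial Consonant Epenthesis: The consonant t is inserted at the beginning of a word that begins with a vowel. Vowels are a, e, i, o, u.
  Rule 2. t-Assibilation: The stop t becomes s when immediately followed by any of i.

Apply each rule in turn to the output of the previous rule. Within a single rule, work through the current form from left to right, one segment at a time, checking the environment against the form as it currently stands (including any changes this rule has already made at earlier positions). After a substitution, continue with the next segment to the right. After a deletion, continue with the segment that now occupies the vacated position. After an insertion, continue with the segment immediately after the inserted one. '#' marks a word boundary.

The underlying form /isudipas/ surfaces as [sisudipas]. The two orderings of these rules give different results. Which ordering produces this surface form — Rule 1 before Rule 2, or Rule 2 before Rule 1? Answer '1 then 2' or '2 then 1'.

Order 1 then 2:
  1 Initial Consonant Epenthesis: [isudipas] → [tisudipas]
  2 t-Assibilation: [tisudipas] → [sisudipas]
  result: [sisudipas]
Order 2 then 1:
  2 t-Assibilation: no change — [isudipas]
  1 Initial Consonant Epenthesis: [isudipas] → [tisudipas]
  result: [tisudipas]

1 then 2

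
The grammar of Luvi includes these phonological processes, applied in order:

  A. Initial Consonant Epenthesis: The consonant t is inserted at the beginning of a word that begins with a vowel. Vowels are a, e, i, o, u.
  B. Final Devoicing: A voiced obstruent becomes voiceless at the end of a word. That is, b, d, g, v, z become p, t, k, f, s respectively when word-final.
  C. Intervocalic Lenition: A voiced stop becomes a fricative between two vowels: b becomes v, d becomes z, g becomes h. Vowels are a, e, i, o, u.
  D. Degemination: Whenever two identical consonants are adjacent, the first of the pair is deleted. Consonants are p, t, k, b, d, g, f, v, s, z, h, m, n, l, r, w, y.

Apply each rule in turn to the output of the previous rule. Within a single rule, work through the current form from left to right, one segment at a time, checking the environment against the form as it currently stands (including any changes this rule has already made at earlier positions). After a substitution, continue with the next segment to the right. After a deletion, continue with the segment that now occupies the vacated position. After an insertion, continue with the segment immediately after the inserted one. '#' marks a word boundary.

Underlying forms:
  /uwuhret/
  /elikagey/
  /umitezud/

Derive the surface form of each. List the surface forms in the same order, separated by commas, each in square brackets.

[tuwuhret], [telikahey], [tumitezut]

/uwuhret/:
  A Initial Consonant Epenthesis: [uwuhret] → [tuwuhret]
  B Final Devoicing: no change — [tuwuhret]
  C Intervocalic Lenition: no change — [tuwuhret]
  D Degemination: no change — [tuwuhret]
/elikagey/:
  A Initial Consonant Epenthesis: [elikagey] → [telikagey]
  B Final Devoicing: no change — [telikagey]
  C Intervocalic Lenition: [telikagey] → [telikahey]
  D Degemination: no change — [telikahey]
/umitezud/:
  A Initial Consonant Epenthesis: [umitezud] → [tumitezud]
  B Final Devoicing: [tumitezud] → [tumitezut]
  C Intervocalic Lenition: no change — [tumitezut]
  D Degemination: no change — [tumitezut]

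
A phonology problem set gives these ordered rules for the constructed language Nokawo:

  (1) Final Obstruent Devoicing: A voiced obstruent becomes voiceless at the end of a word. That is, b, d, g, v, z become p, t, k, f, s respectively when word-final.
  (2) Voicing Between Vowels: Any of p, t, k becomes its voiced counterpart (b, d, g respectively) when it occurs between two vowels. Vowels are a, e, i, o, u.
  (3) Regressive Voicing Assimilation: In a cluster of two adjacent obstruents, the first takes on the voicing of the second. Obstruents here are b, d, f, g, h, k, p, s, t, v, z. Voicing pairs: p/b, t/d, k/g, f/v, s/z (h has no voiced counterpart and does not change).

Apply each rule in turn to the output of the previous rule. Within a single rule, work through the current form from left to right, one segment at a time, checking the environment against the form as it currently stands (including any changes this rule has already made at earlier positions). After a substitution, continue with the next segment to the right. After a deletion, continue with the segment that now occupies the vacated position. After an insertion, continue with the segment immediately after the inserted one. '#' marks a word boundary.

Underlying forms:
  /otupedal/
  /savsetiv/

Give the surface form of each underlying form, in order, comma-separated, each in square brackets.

/otupedal/:
  (1) Final Obstruent Devoicing: no change — [otupedal]
  (2) Voicing Between Vowels: [otupedal] → [odubedal]
  (3) Regressive Voicing Assimilation: no change — [odubedal]
/savsetiv/:
  (1) Final Obstruent Devoicing: [savsetiv] → [savsetif]
  (2) Voicing Between Vowels: [savsetif] → [savsedif]
  (3) Regressive Voicing Assimilation: [savsedif] → [safsedif]

[odubedal], [safsedif]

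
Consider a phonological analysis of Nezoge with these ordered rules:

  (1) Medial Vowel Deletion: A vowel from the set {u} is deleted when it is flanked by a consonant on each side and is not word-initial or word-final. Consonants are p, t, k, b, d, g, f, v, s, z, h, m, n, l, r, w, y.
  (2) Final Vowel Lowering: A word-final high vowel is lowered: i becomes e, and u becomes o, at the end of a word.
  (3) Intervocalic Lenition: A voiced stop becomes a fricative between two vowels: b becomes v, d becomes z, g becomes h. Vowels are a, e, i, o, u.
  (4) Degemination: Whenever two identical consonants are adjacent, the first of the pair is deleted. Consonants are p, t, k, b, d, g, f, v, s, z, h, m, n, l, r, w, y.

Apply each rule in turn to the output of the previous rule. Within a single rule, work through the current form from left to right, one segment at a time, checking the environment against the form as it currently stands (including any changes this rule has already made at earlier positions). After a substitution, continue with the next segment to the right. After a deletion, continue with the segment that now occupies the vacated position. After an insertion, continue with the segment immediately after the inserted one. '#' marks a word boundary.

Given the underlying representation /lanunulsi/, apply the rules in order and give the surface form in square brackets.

[lanlse]

(1) Medial Vowel Deletion: [lanunulsi] → [lannlsi]
(2) Final Vowel Lowering: [lannlsi] → [lannlse]
(3) Intervocalic Lenition: no change — [lannlse]
(4) Degemination: [lannlse] → [lanlse]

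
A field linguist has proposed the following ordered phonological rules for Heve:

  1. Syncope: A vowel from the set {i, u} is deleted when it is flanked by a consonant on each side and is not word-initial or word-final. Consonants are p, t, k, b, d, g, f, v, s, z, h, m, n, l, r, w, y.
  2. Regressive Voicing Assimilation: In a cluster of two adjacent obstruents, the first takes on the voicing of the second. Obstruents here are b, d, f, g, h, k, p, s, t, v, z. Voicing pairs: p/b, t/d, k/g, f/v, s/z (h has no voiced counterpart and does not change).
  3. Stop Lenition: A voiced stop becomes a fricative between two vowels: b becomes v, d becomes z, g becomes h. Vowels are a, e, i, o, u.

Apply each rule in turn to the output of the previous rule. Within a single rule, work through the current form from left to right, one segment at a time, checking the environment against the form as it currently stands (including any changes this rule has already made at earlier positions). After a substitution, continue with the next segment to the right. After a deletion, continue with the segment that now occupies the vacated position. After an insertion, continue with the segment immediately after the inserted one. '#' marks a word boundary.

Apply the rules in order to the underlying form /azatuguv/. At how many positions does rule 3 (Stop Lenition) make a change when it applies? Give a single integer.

0

1 Syncope: [azatuguv] → [azatgv]
2 Regressive Voicing Assimilation: [azatgv] → [azadgv]
3 Stop Lenition: no change — [azadgv]
Rule 3 changed 0 position(s).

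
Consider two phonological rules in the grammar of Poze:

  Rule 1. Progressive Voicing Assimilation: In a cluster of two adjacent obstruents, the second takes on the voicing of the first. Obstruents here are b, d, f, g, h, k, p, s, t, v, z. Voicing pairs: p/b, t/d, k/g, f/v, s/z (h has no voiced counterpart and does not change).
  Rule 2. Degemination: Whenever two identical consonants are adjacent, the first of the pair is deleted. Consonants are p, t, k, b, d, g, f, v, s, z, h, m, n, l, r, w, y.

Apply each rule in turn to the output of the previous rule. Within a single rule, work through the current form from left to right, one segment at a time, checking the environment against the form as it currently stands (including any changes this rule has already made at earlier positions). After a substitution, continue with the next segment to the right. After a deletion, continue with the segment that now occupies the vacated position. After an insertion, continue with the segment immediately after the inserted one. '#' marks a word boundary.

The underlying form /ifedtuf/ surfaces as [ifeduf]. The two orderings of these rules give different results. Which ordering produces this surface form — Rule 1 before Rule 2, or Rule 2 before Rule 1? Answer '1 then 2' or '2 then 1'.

1 then 2

Order 1 then 2:
  1 Progressive Voicing Assimilation: [ifedtuf] → [ifedduf]
  2 Degemination: [ifedduf] → [ifeduf]
  result: [ifeduf]
Order 2 then 1:
  2 Degemination: no change — [ifedtuf]
  1 Progressive Voicing Assimilation: [ifedtuf] → [ifedduf]
  result: [ifedduf]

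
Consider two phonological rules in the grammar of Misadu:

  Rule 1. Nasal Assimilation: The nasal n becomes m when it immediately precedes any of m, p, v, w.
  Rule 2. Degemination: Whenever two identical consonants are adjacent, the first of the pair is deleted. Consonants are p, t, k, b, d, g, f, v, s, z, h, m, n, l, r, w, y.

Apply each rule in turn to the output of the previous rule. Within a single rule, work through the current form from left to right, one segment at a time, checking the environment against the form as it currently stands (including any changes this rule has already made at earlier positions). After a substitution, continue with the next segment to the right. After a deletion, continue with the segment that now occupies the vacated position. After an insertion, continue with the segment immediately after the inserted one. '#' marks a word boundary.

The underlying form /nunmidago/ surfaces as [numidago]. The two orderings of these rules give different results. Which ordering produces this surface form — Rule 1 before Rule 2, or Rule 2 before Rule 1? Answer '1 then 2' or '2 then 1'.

Order 1 then 2:
  1 Nasal Assimilation: [nunmidago] → [nummidago]
  2 Degemination: [nummidago] → [numidago]
  result: [numidago]
Order 2 then 1:
  2 Degemination: no change — [nunmidago]
  1 Nasal Assimilation: [nunmidago] → [nummidago]
  result: [nummidago]

1 then 2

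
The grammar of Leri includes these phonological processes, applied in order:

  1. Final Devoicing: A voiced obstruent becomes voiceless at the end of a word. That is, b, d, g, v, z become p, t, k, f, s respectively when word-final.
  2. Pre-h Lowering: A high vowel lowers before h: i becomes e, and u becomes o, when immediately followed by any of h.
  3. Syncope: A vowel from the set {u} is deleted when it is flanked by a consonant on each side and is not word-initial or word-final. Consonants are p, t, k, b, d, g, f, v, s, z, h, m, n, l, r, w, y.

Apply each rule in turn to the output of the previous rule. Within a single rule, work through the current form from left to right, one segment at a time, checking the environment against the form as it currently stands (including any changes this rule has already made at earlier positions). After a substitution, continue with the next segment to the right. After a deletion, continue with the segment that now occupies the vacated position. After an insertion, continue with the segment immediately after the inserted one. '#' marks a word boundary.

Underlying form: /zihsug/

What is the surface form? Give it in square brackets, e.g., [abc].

1 Final Devoicing: [zihsug] → [zihsuk]
2 Pre-h Lowering: [zihsuk] → [zehsuk]
3 Syncope: [zehsuk] → [zehsk]

[zehsk]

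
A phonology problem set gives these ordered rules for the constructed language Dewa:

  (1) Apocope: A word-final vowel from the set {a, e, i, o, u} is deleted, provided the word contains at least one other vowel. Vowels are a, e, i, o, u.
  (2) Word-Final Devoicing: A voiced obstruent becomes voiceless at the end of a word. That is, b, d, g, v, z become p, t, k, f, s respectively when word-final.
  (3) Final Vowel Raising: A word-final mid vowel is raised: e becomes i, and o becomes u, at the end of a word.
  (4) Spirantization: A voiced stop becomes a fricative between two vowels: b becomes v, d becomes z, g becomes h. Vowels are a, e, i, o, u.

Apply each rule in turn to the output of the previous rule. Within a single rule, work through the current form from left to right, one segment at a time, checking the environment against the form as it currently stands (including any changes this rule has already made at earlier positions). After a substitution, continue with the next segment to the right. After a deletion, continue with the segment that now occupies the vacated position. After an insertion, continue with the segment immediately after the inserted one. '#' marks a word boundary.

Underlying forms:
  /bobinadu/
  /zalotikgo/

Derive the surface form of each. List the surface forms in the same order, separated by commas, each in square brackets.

/bobinadu/:
  (1) Apocope: [bobinadu] → [bobinad]
  (2) Word-Final Devoicing: [bobinad] → [bobinat]
  (3) Final Vowel Raising: no change — [bobinat]
  (4) Spirantization: [bobinat] → [bovinat]
/zalotikgo/:
  (1) Apocope: [zalotikgo] → [zalotikg]
  (2) Word-Final Devoicing: [zalotikg] → [zalotikk]
  (3) Final Vowel Raising: no change — [zalotikk]
  (4) Spirantization: no change — [zalotikk]

[bovinat], [zalotikk]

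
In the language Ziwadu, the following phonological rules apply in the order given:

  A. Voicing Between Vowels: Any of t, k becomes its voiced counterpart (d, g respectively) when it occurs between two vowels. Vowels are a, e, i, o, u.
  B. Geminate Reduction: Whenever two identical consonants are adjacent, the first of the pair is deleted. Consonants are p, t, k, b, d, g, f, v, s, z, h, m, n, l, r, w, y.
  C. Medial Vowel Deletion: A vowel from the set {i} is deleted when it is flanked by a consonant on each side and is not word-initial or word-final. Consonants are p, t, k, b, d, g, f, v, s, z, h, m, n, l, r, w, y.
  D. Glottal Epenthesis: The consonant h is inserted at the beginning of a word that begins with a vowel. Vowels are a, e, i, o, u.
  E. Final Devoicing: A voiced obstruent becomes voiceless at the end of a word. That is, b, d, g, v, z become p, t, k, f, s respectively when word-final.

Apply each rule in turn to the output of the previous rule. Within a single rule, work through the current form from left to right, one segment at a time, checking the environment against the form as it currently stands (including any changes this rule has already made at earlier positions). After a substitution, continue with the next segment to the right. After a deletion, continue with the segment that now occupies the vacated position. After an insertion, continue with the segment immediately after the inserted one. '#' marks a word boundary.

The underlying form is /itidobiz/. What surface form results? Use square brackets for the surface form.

[hiddobs]

A Voicing Between Vowels: [itidobiz] → [ididobiz]
B Geminate Reduction: no change — [ididobiz]
C Medial Vowel Deletion: [ididobiz] → [iddobz]
D Glottal Epenthesis: [iddobz] → [hiddobz]
E Final Devoicing: [hiddobz] → [hiddobs]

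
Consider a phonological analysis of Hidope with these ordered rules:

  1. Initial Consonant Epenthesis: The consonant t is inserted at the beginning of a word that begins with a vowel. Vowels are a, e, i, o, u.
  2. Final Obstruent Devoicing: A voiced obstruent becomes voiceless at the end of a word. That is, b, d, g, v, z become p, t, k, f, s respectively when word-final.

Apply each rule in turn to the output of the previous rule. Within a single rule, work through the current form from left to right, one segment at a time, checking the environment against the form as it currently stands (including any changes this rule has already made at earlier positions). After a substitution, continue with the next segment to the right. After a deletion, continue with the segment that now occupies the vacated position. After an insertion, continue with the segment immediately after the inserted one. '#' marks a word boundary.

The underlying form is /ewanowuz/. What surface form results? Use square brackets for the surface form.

1 Initial Consonant Epenthesis: [ewanowuz] → [tewanowuz]
2 Final Obstruent Devoicing: [tewanowuz] → [tewanowus]

[tewanowus]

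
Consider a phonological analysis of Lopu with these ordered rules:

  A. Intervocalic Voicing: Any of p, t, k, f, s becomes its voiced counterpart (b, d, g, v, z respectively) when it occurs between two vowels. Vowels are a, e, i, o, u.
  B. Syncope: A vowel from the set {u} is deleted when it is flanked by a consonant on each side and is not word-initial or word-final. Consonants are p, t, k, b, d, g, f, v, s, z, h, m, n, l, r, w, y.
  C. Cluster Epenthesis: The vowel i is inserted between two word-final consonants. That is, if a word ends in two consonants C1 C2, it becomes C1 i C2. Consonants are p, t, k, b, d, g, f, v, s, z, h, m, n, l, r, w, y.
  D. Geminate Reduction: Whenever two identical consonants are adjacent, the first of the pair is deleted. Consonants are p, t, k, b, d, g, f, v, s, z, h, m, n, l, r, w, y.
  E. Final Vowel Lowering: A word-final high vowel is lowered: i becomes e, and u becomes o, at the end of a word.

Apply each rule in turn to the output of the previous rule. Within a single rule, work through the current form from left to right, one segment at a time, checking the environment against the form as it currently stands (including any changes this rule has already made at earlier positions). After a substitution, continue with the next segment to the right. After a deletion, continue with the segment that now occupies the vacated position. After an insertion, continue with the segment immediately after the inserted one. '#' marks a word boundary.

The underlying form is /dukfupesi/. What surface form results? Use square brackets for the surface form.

A Intervocalic Voicing: [dukfupesi] → [dukfubezi]
B Syncope: [dukfubezi] → [dkfbezi]
C Cluster Epenthesis: no change — [dkfbezi]
D Geminate Reduction: no change — [dkfbezi]
E Final Vowel Lowering: [dkfbezi] → [dkfbeze]

[dkfbeze]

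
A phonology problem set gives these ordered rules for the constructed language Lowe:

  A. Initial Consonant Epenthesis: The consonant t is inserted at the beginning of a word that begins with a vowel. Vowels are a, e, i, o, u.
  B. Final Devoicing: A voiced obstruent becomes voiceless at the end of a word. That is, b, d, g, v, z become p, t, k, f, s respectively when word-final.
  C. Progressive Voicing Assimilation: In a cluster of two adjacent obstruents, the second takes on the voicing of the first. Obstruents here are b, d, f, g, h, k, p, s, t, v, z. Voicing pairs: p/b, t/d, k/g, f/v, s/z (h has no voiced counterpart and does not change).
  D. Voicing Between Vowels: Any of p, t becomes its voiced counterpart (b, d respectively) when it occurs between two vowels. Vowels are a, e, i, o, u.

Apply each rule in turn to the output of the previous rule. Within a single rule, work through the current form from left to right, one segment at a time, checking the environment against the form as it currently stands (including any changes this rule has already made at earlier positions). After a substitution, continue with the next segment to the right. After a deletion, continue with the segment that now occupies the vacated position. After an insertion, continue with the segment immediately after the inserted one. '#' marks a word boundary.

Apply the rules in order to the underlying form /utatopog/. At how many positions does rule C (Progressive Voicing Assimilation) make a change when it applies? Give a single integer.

0

A Initial Consonant Epenthesis: [utatopog] → [tutatopog]
B Final Devoicing: [tutatopog] → [tutatopok]
C Progressive Voicing Assimilation: no change — [tutatopok]
D Voicing Between Vowels: [tutatopok] → [tudadobok]
Rule C changed 0 position(s).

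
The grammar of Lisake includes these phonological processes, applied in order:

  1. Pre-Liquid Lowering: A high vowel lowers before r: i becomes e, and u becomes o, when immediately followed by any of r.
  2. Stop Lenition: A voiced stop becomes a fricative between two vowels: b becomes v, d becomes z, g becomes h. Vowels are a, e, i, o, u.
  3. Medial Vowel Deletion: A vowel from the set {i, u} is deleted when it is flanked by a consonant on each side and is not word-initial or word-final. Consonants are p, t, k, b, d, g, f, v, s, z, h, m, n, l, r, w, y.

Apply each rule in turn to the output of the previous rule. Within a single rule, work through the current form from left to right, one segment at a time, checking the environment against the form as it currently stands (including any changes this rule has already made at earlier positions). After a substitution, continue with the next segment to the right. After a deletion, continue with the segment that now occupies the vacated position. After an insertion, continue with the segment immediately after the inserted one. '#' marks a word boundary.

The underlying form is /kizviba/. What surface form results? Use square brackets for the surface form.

1 Pre-Liquid Lowering: no change — [kizviba]
2 Stop Lenition: [kizviba] → [kizviva]
3 Medial Vowel Deletion: [kizviva] → [kzvva]

[kzvva]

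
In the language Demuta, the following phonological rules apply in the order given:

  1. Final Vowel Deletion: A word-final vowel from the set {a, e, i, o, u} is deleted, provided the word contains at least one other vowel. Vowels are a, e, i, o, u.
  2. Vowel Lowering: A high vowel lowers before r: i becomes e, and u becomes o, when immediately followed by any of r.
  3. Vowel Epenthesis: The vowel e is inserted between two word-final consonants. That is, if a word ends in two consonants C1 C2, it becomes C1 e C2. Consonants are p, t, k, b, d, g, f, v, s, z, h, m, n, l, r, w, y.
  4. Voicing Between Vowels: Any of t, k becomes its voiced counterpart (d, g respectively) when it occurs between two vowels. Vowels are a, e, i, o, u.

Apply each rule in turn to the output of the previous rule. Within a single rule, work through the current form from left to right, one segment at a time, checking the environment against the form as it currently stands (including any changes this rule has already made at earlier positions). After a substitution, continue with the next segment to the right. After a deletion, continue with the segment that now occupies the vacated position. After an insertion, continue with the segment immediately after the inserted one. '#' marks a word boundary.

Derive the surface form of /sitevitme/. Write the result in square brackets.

[sidevidem]

1 Final Vowel Deletion: [sitevitme] → [sitevitm]
2 Vowel Lowering: no change — [sitevitm]
3 Vowel Epenthesis: [sitevitm] → [sitevitem]
4 Voicing Between Vowels: [sitevitem] → [sidevidem]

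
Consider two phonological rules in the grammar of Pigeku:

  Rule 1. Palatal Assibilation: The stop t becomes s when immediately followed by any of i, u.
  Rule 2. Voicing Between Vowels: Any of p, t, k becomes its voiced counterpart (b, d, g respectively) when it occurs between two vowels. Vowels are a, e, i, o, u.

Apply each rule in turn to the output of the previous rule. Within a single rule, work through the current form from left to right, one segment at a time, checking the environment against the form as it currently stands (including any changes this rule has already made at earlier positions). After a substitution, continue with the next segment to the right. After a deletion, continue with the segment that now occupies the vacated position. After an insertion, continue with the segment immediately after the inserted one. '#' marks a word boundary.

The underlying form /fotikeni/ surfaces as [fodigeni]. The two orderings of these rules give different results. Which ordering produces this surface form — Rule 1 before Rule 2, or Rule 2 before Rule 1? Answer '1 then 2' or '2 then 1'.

2 then 1

Order 1 then 2:
  1 Palatal Assibilation: [fotikeni] → [fosikeni]
  2 Voicing Between Vowels: [fosikeni] → [fosigeni]
  result: [fosigeni]
Order 2 then 1:
  2 Voicing Between Vowels: [fotikeni] → [fodigeni]
  1 Palatal Assibilation: no change — [fodigeni]
  result: [fodigeni]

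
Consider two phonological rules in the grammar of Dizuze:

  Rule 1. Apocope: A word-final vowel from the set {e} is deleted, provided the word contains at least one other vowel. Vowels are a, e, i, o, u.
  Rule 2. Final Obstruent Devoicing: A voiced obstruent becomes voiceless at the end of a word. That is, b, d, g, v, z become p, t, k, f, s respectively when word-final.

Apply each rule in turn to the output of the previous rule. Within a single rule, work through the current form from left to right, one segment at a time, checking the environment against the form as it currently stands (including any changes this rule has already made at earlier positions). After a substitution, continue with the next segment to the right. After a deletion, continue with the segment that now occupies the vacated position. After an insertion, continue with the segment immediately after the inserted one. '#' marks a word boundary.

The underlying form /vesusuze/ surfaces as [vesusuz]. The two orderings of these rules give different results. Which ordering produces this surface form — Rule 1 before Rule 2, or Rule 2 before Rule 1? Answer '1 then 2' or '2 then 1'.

Order 1 then 2:
  1 Apocope: [vesusuze] → [vesusuz]
  2 Final Obstruent Devoicing: [vesusuz] → [vesusus]
  result: [vesusus]
Order 2 then 1:
  2 Final Obstruent Devoicing: no change — [vesusuze]
  1 Apocope: [vesusuze] → [vesusuz]
  result: [vesusuz]

2 then 1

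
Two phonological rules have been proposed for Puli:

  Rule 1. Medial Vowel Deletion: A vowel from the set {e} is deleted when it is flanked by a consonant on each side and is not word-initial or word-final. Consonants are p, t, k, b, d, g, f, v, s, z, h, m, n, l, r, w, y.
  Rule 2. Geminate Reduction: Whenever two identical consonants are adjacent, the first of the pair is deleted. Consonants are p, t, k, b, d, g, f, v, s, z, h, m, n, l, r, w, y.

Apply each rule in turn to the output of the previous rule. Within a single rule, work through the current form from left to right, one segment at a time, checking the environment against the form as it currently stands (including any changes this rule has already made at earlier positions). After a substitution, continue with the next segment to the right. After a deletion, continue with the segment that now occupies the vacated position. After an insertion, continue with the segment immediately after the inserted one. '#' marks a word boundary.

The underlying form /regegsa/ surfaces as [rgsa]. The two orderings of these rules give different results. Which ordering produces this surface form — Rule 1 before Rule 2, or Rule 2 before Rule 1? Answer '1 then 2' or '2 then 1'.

Order 1 then 2:
  1 Medial Vowel Deletion: [regegsa] → [rggsa]
  2 Geminate Reduction: [rggsa] → [rgsa]
  result: [rgsa]
Order 2 then 1:
  2 Geminate Reduction: no change — [regegsa]
  1 Medial Vowel Deletion: [regegsa] → [rggsa]
  result: [rggsa]

1 then 2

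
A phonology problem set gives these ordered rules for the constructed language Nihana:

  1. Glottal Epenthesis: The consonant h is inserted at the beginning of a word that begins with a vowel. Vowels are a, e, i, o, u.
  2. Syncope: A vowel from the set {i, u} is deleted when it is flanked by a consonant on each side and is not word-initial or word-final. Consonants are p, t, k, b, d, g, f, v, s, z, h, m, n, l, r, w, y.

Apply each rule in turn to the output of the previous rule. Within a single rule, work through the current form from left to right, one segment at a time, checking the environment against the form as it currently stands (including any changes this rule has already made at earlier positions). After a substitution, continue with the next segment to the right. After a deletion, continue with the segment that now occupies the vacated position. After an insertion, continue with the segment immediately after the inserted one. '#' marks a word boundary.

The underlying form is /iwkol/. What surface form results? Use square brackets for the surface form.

1 Glottal Epenthesis: [iwkol] → [hiwkol]
2 Syncope: [hiwkol] → [hwkol]

[hwkol]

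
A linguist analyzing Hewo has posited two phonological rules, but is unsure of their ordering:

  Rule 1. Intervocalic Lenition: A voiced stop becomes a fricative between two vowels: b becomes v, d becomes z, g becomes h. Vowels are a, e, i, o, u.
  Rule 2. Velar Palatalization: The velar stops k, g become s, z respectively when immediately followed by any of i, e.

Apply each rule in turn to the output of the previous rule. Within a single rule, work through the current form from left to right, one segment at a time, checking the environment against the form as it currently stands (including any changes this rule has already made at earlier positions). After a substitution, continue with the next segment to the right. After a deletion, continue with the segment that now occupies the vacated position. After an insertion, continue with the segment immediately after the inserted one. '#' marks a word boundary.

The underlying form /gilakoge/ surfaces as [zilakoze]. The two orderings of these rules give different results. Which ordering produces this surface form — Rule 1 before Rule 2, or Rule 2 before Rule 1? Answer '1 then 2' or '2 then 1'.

2 then 1

Order 1 then 2:
  1 Intervocalic Lenition: [gilakoge] → [gilakohe]
  2 Velar Palatalization: [gilakohe] → [zilakohe]
  result: [zilakohe]
Order 2 then 1:
  2 Velar Palatalization: [gilakoge] → [zilakoze]
  1 Intervocalic Lenition: no change — [zilakoze]
  result: [zilakoze]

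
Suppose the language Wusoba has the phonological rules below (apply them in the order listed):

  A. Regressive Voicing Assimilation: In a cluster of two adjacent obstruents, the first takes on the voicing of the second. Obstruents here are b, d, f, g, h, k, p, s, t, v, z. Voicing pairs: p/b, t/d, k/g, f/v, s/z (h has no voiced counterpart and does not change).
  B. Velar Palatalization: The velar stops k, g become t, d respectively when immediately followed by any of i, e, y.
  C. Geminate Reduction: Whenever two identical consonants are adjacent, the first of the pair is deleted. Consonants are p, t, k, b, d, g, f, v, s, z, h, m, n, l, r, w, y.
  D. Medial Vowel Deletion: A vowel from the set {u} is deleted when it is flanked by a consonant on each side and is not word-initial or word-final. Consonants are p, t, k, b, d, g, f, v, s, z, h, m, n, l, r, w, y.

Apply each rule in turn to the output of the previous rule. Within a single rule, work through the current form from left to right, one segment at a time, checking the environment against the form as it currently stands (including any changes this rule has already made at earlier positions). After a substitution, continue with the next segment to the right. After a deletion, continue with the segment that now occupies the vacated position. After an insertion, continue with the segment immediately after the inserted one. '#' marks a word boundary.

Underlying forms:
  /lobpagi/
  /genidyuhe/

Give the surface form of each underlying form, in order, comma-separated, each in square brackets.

[lopadi], [denidyhe]

/lobpagi/:
  A Regressive Voicing Assimilation: [lobpagi] → [loppagi]
  B Velar Palatalization: [loppagi] → [loppadi]
  C Geminate Reduction: [loppadi] → [lopadi]
  D Medial Vowel Deletion: no change — [lopadi]
/genidyuhe/:
  A Regressive Voicing Assimilation: no change — [genidyuhe]
  B Velar Palatalization: [genidyuhe] → [denidyuhe]
  C Geminate Reduction: no change — [denidyuhe]
  D Medial Vowel Deletion: [denidyuhe] → [denidyhe]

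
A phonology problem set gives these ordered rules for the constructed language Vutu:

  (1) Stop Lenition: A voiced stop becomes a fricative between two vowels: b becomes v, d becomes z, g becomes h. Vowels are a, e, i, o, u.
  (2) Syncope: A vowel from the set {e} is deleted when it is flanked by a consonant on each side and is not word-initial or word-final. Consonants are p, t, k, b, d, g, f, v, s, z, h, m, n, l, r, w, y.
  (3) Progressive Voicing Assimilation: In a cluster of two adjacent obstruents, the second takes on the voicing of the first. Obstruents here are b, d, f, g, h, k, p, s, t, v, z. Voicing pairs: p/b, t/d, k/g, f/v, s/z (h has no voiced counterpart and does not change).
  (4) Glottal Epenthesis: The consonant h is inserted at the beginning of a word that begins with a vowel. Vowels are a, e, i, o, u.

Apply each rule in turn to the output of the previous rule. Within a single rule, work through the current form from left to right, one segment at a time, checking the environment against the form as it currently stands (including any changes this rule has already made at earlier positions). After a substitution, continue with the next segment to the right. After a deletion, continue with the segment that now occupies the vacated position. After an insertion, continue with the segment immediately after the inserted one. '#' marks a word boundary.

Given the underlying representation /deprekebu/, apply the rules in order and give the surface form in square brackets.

[dbrkfu]

(1) Stop Lenition: [deprekebu] → [deprekevu]
(2) Syncope: [deprekevu] → [dprkvu]
(3) Progressive Voicing Assimilation: [dprkvu] → [dbrkfu]
(4) Glottal Epenthesis: no change — [dbrkfu]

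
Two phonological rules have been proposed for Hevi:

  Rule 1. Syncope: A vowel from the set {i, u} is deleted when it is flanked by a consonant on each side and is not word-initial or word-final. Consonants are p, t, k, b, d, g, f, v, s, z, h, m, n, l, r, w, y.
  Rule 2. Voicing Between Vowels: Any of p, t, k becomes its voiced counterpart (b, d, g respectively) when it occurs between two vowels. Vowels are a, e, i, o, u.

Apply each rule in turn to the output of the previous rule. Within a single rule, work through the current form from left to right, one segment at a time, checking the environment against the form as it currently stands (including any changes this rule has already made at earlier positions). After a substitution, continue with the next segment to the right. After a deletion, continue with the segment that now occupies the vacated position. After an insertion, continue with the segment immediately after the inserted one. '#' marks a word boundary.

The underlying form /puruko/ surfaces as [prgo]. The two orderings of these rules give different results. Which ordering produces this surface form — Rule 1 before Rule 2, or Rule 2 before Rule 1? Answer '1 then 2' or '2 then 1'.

2 then 1

Order 1 then 2:
  1 Syncope: [puruko] → [prko]
  2 Voicing Between Vowels: no change — [prko]
  result: [prko]
Order 2 then 1:
  2 Voicing Between Vowels: [puruko] → [purugo]
  1 Syncope: [purugo] → [prgo]
  result: [prgo]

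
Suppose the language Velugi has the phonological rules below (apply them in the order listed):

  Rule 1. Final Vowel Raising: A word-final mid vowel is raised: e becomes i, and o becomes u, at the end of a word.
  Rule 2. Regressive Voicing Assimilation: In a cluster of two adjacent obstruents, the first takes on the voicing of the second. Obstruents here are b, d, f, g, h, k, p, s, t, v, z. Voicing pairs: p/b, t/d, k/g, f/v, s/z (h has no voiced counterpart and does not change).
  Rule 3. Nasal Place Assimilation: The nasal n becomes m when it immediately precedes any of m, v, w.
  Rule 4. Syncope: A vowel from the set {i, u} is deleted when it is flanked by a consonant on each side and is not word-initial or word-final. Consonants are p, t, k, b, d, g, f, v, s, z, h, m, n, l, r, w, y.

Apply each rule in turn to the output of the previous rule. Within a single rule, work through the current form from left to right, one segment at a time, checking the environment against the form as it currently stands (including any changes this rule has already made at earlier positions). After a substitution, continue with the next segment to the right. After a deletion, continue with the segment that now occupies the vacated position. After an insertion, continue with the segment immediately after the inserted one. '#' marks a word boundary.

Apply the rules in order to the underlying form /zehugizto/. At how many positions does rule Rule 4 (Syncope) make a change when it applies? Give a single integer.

2

Rule 1 Final Vowel Raising: [zehugizto] → [zehugiztu]
Rule 2 Regressive Voicing Assimilation: [zehugiztu] → [zehugistu]
Rule 3 Nasal Place Assimilation: no change — [zehugistu]
Rule 4 Syncope: [zehugistu] → [zehgstu]
Rule Rule 4 changed 2 position(s).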